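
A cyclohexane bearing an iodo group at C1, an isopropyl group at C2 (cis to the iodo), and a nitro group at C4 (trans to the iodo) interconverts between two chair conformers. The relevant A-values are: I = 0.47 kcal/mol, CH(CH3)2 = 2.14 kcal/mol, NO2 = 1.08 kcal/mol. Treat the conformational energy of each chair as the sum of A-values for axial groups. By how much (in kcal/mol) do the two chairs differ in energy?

Chair I (iodo axial, isopropyl equatorial, nitro axial): E = 1.55 kcal/mol.
Chair II (iodo equatorial, isopropyl axial, nitro equatorial): E = 2.14 kcal/mol.
ΔE = 2.14 − 1.55 = 0.59 kcal/mol; chair I is more stable.

0.59 kcal/mol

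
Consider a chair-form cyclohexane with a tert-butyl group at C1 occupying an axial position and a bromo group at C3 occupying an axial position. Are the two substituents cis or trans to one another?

C1 and C3 have the same parity, so their axial bonds point in the same direction.
With same-parity carbons, two substituents on the same face are both axial or both equatorial; opposite faces give one of each.
Here the groups are axial/axial → same face → cis.

cis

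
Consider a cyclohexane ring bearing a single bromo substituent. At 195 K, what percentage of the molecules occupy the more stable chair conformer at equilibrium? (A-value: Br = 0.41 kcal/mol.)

74.2%

One chair has the bromo group axial (E = 0.41 kcal/mol) and the other has it equatorial (E = 0).
ΔG = 0.41 kcal/mol between the two chairs.
K = exp(ΔG/RT) with R = 1.987×10⁻³ kcal mol⁻¹ K⁻¹ and T = 195 K gives K ≈ 2.88.
Fraction in the lower-energy chair = K/(K+1) = 74.2%.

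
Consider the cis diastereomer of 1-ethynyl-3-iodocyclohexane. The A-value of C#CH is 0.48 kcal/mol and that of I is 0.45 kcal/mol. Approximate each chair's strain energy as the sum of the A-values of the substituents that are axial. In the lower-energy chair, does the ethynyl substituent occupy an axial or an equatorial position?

equatorial

C1 and C3 have the same parity, so for the cis isomer the two substituents are e,e in one chair and a,a in the other.
Chair I (ethynyl axial, iodo axial): E = 0.93 kcal/mol.
Chair II (ethynyl equatorial, iodo equatorial): E = 0.00 kcal/mol.
Chair II is the more stable (lower-energy) conformer, and in that chair the ethynyl group is equatorial.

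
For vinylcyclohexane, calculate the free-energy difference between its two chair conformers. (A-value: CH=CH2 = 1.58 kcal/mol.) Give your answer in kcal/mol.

A monosubstituted cyclohexane has one chair with the vinyl group axial (E = A = 1.58 kcal/mol) and one with it equatorial (E = 0).
ΔE = 1.58 − 0 = 1.58 kcal/mol.

1.58 kcal/mol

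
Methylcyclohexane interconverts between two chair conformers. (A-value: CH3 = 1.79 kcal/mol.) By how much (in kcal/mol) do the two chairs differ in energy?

A monosubstituted cyclohexane has one chair with the methyl group axial (E = A = 1.79 kcal/mol) and one with it equatorial (E = 0).
ΔE = 1.79 − 0 = 1.79 kcal/mol.

1.79 kcal/mol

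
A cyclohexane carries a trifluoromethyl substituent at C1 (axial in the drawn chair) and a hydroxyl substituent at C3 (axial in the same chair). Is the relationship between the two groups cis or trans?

cis

C1 and C3 have the same parity, so their axial bonds point in the same direction.
With same-parity carbons, two substituents on the same face are both axial or both equatorial; opposite faces give one of each.
Here the groups are axial/axial → same face → cis.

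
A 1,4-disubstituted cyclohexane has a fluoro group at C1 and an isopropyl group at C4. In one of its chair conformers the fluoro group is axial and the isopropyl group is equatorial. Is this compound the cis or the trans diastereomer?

C1 and C4 have opposite parity, so their axial bonds point in opposite directions.
With opposite-parity carbons, two substituents on the same face are one axial and one equatorial; opposite faces give both axial or both equatorial.
Here the groups are axial/equatorial → same face → cis.

cis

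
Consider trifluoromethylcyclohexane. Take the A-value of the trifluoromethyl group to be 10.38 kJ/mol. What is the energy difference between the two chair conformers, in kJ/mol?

10.38 kJ/mol

A monosubstituted cyclohexane has one chair with the trifluoromethyl group axial (E = A = 10.38 kJ/mol) and one with it equatorial (E = 0).
ΔE = 10.38 − 0 = 10.38 kJ/mol.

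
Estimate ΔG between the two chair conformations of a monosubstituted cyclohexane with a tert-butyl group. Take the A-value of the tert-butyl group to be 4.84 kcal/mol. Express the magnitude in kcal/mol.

A monosubstituted cyclohexane has one chair with the tert-butyl group axial (E = A = 4.84 kcal/mol) and one with it equatorial (E = 0).
ΔE = 4.84 − 0 = 4.84 kcal/mol.

4.84 kcal/mol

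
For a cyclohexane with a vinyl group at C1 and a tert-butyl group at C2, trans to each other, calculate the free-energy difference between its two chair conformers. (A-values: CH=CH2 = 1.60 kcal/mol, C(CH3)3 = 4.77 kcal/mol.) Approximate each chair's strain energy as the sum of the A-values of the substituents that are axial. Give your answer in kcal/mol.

C1 and C2 have opposite parity, so for the trans isomer the two substituents are e,e in one chair and a,a in the other.
Chair I (vinyl axial, tert-butyl axial): E = 6.37 kcal/mol.
Chair II (vinyl equatorial, tert-butyl equatorial): E = 0.00 kcal/mol.
ΔE = 6.37 − 0.00 = 6.37 kcal/mol; chair II is more stable.

6.37 kcal/mol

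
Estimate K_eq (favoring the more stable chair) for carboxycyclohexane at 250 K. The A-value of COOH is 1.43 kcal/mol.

K ≈ 17.8

One chair has the carboxyl group axial (E = 1.43 kcal/mol) and the other has it equatorial (E = 0).
ΔG = 1.43 kcal/mol between the two chairs.
K = exp(ΔG/RT) with R = 1.987×10⁻³ kcal mol⁻¹ K⁻¹ and T = 250 K gives K ≈ 17.8.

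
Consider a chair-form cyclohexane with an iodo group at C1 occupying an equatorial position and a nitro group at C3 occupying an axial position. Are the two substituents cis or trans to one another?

trans

C1 and C3 have the same parity, so their axial bonds point in the same direction.
With same-parity carbons, two substituents on the same face are both axial or both equatorial; opposite faces give one of each.
Here the groups are equatorial/axial → opposite face → trans.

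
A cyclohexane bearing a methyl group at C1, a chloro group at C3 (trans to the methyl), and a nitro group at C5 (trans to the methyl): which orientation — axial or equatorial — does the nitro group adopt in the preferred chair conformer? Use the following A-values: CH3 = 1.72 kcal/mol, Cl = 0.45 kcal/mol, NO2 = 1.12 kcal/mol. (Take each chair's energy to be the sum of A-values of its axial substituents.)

axial

Chair I (methyl axial, chloro equatorial, nitro equatorial): E = 1.72 kcal/mol.
Chair II (methyl equatorial, chloro axial, nitro axial): E = 1.57 kcal/mol.
Chair II is the more stable (lower-energy) conformer, and in that chair the nitro group is axial.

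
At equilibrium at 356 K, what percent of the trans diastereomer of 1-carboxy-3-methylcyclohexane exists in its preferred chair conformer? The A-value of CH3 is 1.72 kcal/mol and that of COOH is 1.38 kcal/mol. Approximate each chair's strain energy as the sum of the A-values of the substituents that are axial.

61.8%

C1 and C3 have the same parity, so for the trans isomer the two substituents are one axial and one equatorial in each chair.
Chair I (methyl axial, carboxyl equatorial): E = 1.72 kcal/mol; chair II (methyl equatorial, carboxyl axial): E = 1.38 kcal/mol.
ΔG = 0.34 kcal/mol between the two chairs.
K = exp(ΔG/RT) with R = 1.987×10⁻³ kcal mol⁻¹ K⁻¹ and T = 356 K gives K ≈ 1.62.
Fraction in the lower-energy chair = K/(K+1) = 61.8%.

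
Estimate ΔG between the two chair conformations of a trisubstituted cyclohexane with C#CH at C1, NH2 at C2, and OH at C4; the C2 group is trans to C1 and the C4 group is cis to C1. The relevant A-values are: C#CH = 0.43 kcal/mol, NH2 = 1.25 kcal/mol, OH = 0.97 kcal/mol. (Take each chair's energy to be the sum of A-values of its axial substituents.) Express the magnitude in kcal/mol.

Chair I (ethynyl axial, amino axial, hydroxyl equatorial): E = 1.68 kcal/mol.
Chair II (ethynyl equatorial, amino equatorial, hydroxyl axial): E = 0.97 kcal/mol.
ΔE = 1.68 − 0.97 = 0.71 kcal/mol; chair II is more stable.

0.71 kcal/mol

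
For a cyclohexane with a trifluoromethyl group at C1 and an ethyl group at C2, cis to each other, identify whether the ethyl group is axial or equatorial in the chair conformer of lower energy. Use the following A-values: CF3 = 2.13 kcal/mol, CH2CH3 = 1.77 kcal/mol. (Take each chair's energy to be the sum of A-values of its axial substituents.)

axial

C1 and C2 have opposite parity, so for the cis isomer the two substituents are one axial and one equatorial in each chair.
Chair I (trifluoromethyl axial, ethyl equatorial): E = 2.13 kcal/mol.
Chair II (trifluoromethyl equatorial, ethyl axial): E = 1.77 kcal/mol.
Chair II is the more stable (lower-energy) conformer, and in that chair the ethyl group is axial.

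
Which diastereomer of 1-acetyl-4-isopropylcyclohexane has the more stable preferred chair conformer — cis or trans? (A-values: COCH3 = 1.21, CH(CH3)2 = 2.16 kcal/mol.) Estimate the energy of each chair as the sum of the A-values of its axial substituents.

trans

At 1,4 positions (parity opposite): cis → (a,e or e,a); trans → (e,e or a,a).
Best chair for cis: E = 1.21 kcal/mol; best chair for trans: E = 0.00 kcal/mol.
The trans isomer is lower by 1.21 kcal/mol.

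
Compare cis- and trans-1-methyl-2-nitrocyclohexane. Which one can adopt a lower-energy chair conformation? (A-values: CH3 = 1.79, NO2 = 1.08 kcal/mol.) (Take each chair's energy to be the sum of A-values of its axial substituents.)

At 1,2 positions (parity opposite): cis → (a,e or e,a); trans → (e,e or a,a).
Best chair for cis: E = 1.08 kcal/mol; best chair for trans: E = 0.00 kcal/mol.
The trans isomer is lower by 1.08 kcal/mol.

trans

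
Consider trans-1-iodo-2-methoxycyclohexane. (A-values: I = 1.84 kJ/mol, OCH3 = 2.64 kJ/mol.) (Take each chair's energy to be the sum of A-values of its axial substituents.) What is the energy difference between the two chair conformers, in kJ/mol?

C1 and C2 have opposite parity, so for the trans isomer the two substituents are e,e in one chair and a,a in the other.
Chair I (iodo axial, methoxy axial): E = 4.48 kJ/mol.
Chair II (iodo equatorial, methoxy equatorial): E = 0.00 kJ/mol.
ΔE = 4.48 − 0.00 = 4.48 kJ/mol; chair II is more stable.

4.48 kJ/mol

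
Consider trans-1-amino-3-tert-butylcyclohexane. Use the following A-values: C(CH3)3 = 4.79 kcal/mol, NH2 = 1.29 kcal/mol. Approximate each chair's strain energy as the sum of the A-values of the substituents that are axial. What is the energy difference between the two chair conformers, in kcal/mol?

3.50 kcal/mol

C1 and C3 have the same parity, so for the trans isomer the two substituents are one axial and one equatorial in each chair.
Chair I (tert-butyl axial, amino equatorial): E = 4.79 kcal/mol.
Chair II (tert-butyl equatorial, amino axial): E = 1.29 kcal/mol.
ΔE = 4.79 − 1.29 = 3.50 kcal/mol; chair II is more stable.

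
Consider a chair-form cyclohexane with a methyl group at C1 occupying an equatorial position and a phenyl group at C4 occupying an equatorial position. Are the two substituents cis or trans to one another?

C1 and C4 have opposite parity, so their axial bonds point in opposite directions.
With opposite-parity carbons, two substituents on the same face are one axial and one equatorial; opposite faces give both axial or both equatorial.
Here the groups are equatorial/equatorial → opposite face → trans.

trans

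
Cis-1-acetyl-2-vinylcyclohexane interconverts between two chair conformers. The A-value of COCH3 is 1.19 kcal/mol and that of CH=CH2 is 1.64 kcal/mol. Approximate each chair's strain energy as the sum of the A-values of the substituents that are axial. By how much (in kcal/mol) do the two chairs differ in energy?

C1 and C2 have opposite parity, so for the cis isomer the two substituents are one axial and one equatorial in each chair.
Chair I (acetyl axial, vinyl equatorial): E = 1.19 kcal/mol.
Chair II (acetyl equatorial, vinyl axial): E = 1.64 kcal/mol.
ΔE = 1.64 − 1.19 = 0.45 kcal/mol; chair I is more stable.

0.45 kcal/mol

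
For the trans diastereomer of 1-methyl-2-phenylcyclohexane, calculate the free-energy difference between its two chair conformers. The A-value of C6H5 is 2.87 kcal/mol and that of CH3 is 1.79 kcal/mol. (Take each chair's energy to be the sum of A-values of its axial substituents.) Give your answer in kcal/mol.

C1 and C2 have opposite parity, so for the trans isomer the two substituents are e,e in one chair and a,a in the other.
Chair I (phenyl axial, methyl axial): E = 4.66 kcal/mol.
Chair II (phenyl equatorial, methyl equatorial): E = 0.00 kcal/mol.
ΔE = 4.66 − 0.00 = 4.66 kcal/mol; chair II is more stable.

4.66 kcal/mol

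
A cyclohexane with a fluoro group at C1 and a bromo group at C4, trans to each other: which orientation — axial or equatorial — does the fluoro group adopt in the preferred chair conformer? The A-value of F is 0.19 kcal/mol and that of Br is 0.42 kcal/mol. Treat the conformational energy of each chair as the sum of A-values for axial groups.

C1 and C4 have opposite parity, so for the trans isomer the two substituents are e,e in one chair and a,a in the other.
Chair I (fluoro axial, bromo axial): E = 0.61 kcal/mol.
Chair II (fluoro equatorial, bromo equatorial): E = 0.00 kcal/mol.
Chair II is the more stable (lower-energy) conformer, and in that chair the fluoro group is equatorial.

equatorial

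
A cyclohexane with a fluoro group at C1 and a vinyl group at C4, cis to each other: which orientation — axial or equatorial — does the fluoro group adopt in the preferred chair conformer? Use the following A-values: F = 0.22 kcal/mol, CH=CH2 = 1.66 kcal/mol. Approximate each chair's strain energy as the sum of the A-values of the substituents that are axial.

C1 and C4 have opposite parity, so for the cis isomer the two substituents are one axial and one equatorial in each chair.
Chair I (fluoro axial, vinyl equatorial): E = 0.22 kcal/mol.
Chair II (fluoro equatorial, vinyl axial): E = 1.66 kcal/mol.
Chair I is the more stable (lower-energy) conformer, and in that chair the fluoro group is axial.

axial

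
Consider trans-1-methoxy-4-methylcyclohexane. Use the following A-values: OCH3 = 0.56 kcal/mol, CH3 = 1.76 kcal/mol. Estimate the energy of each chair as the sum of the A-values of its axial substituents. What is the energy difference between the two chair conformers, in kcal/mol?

2.32 kcal/mol

C1 and C4 have opposite parity, so for the trans isomer the two substituents are e,e in one chair and a,a in the other.
Chair I (methoxy axial, methyl axial): E = 2.32 kcal/mol.
Chair II (methoxy equatorial, methyl equatorial): E = 0.00 kcal/mol.
ΔE = 2.32 − 0.00 = 2.32 kcal/mol; chair II is more stable.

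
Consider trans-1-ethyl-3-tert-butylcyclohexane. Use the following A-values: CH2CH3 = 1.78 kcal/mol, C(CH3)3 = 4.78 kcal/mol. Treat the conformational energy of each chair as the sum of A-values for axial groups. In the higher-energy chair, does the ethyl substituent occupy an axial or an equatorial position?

C1 and C3 have the same parity, so for the trans isomer the two substituents are one axial and one equatorial in each chair.
Chair I (ethyl axial, tert-butyl equatorial): E = 1.78 kcal/mol.
Chair II (ethyl equatorial, tert-butyl axial): E = 4.78 kcal/mol.
Chair II is the less stable (higher-energy) conformer, and in that chair the ethyl group is equatorial.

equatorial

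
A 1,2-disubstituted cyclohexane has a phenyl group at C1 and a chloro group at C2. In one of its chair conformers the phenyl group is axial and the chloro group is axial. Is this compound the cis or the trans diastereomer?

C1 and C2 have opposite parity, so their axial bonds point in opposite directions.
With opposite-parity carbons, two substituents on the same face are one axial and one equatorial; opposite faces give both axial or both equatorial.
Here the groups are axial/axial → opposite face → trans.

trans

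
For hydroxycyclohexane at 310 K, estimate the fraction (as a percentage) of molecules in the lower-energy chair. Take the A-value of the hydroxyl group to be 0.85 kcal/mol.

79.9%

One chair has the hydroxyl group axial (E = 0.85 kcal/mol) and the other has it equatorial (E = 0).
ΔG = 0.85 kcal/mol between the two chairs.
K = exp(ΔG/RT) with R = 1.987×10⁻³ kcal mol⁻¹ K⁻¹ and T = 310 K gives K ≈ 3.97.
Fraction in the lower-energy chair = K/(K+1) = 79.9%.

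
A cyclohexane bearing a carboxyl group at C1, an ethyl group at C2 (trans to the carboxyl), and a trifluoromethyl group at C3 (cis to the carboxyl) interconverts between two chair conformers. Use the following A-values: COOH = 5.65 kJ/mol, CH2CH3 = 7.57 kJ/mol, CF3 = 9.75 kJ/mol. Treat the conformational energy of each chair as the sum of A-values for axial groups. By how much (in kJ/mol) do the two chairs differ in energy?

22.97 kJ/mol

Chair I (carboxyl axial, ethyl axial, trifluoromethyl axial): E = 22.97 kJ/mol.
Chair II (carboxyl equatorial, ethyl equatorial, trifluoromethyl equatorial): E = 0.00 kJ/mol.
ΔE = 22.97 − 0.00 = 22.97 kJ/mol; chair II is more stable.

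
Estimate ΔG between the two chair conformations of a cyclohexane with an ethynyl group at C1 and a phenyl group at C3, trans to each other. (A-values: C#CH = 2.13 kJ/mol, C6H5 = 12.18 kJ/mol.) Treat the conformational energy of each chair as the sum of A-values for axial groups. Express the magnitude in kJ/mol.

C1 and C3 have the same parity, so for the trans isomer the two substituents are one axial and one equatorial in each chair.
Chair I (ethynyl axial, phenyl equatorial): E = 2.13 kJ/mol.
Chair II (ethynyl equatorial, phenyl axial): E = 12.18 kJ/mol.
ΔE = 12.18 − 2.13 = 10.05 kJ/mol; chair I is more stable.

10.05 kJ/mol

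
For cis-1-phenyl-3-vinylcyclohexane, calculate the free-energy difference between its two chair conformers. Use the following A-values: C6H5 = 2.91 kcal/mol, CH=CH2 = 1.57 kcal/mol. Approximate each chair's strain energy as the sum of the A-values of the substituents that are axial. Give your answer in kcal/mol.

4.48 kcal/mol

C1 and C3 have the same parity, so for the cis isomer the two substituents are e,e in one chair and a,a in the other.
Chair I (phenyl axial, vinyl axial): E = 4.48 kcal/mol.
Chair II (phenyl equatorial, vinyl equatorial): E = 0.00 kcal/mol.
ΔE = 4.48 − 0.00 = 4.48 kcal/mol; chair II is more stable.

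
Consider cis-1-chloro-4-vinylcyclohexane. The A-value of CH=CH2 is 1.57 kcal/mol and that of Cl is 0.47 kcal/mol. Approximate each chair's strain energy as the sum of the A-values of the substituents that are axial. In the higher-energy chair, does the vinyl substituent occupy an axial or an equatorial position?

axial

C1 and C4 have opposite parity, so for the cis isomer the two substituents are one axial and one equatorial in each chair.
Chair I (vinyl axial, chloro equatorial): E = 1.57 kcal/mol.
Chair II (vinyl equatorial, chloro axial): E = 0.47 kcal/mol.
Chair I is the less stable (higher-energy) conformer, and in that chair the vinyl group is axial.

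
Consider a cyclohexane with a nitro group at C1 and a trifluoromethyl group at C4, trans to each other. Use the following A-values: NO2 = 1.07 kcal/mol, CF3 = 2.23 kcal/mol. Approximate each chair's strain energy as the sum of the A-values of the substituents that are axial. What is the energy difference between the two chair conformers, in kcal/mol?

3.30 kcal/mol

C1 and C4 have opposite parity, so for the trans isomer the two substituents are e,e in one chair and a,a in the other.
Chair I (nitro axial, trifluoromethyl axial): E = 3.30 kcal/mol.
Chair II (nitro equatorial, trifluoromethyl equatorial): E = 0.00 kcal/mol.
ΔE = 3.30 − 0.00 = 3.30 kcal/mol; chair II is more stable.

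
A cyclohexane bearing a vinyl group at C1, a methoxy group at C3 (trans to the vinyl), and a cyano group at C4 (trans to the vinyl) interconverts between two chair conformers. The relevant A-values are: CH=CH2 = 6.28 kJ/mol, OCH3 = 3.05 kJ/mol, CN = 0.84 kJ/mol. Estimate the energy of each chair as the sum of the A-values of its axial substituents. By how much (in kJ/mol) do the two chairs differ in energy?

4.07 kJ/mol

Chair I (vinyl axial, methoxy equatorial, cyano axial): E = 7.12 kJ/mol.
Chair II (vinyl equatorial, methoxy axial, cyano equatorial): E = 3.05 kJ/mol.
ΔE = 7.12 − 3.05 = 4.07 kJ/mol; chair II is more stable.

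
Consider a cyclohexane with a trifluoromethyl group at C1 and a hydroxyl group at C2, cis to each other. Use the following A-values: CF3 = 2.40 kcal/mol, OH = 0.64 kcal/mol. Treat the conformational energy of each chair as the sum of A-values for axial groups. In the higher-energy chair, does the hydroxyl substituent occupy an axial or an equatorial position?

equatorial

C1 and C2 have opposite parity, so for the cis isomer the two substituents are one axial and one equatorial in each chair.
Chair I (trifluoromethyl axial, hydroxyl equatorial): E = 2.40 kcal/mol.
Chair II (trifluoromethyl equatorial, hydroxyl axial): E = 0.64 kcal/mol.
Chair I is the less stable (higher-energy) conformer, and in that chair the hydroxyl group is equatorial.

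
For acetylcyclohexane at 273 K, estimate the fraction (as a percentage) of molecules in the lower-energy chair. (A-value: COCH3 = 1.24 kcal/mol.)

One chair has the acetyl group axial (E = 1.24 kcal/mol) and the other has it equatorial (E = 0).
ΔG = 1.24 kcal/mol between the two chairs.
K = exp(ΔG/RT) with R = 1.987×10⁻³ kcal mol⁻¹ K⁻¹ and T = 273 K gives K ≈ 9.83.
Fraction in the lower-energy chair = K/(K+1) = 90.8%.

90.8%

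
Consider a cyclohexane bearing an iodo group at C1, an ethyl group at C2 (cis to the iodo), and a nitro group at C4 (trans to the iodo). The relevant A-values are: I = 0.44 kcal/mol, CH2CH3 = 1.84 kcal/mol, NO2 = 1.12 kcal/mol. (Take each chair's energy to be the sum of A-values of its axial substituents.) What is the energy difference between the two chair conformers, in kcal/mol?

Chair I (iodo axial, ethyl equatorial, nitro axial): E = 1.56 kcal/mol.
Chair II (iodo equatorial, ethyl axial, nitro equatorial): E = 1.84 kcal/mol.
ΔE = 1.84 − 1.56 = 0.28 kcal/mol; chair I is more stable.

0.28 kcal/mol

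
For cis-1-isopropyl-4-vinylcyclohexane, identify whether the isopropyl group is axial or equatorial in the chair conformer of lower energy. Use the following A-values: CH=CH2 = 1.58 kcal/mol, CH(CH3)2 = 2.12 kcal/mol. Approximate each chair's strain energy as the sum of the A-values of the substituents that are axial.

C1 and C4 have opposite parity, so for the cis isomer the two substituents are one axial and one equatorial in each chair.
Chair I (vinyl axial, isopropyl equatorial): E = 1.58 kcal/mol.
Chair II (vinyl equatorial, isopropyl axial): E = 2.12 kcal/mol.
Chair I is the more stable (lower-energy) conformer, and in that chair the isopropyl group is equatorial.

equatorial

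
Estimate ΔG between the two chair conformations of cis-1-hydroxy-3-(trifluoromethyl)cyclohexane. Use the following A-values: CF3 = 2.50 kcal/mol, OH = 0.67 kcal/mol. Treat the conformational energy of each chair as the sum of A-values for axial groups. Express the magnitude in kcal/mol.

C1 and C3 have the same parity, so for the cis isomer the two substituents are e,e in one chair and a,a in the other.
Chair I (trifluoromethyl axial, hydroxyl axial): E = 3.17 kcal/mol.
Chair II (trifluoromethyl equatorial, hydroxyl equatorial): E = 0.00 kcal/mol.
ΔE = 3.17 − 0.00 = 3.17 kcal/mol; chair II is more stable.

3.17 kcal/mol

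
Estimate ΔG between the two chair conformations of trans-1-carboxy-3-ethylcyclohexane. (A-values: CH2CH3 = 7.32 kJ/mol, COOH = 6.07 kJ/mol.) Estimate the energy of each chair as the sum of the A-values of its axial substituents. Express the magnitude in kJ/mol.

1.25 kJ/mol

C1 and C3 have the same parity, so for the trans isomer the two substituents are one axial and one equatorial in each chair.
Chair I (ethyl axial, carboxyl equatorial): E = 7.32 kJ/mol.
Chair II (ethyl equatorial, carboxyl axial): E = 6.07 kJ/mol.
ΔE = 7.32 − 6.07 = 1.25 kJ/mol; chair II is more stable.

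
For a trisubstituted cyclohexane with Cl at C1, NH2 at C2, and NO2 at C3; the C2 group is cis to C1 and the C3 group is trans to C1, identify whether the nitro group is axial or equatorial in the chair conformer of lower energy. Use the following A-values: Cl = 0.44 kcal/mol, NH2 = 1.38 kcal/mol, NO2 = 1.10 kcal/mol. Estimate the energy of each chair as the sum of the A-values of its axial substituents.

equatorial

Chair I (chloro axial, amino equatorial, nitro equatorial): E = 0.44 kcal/mol.
Chair II (chloro equatorial, amino axial, nitro axial): E = 2.48 kcal/mol.
Chair I is the more stable (lower-energy) conformer, and in that chair the nitro group is equatorial.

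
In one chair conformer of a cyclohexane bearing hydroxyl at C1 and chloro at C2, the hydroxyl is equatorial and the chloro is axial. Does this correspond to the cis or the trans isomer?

cis

C1 and C2 have opposite parity, so their axial bonds point in opposite directions.
With opposite-parity carbons, two substituents on the same face are one axial and one equatorial; opposite faces give both axial or both equatorial.
Here the groups are equatorial/axial → same face → cis.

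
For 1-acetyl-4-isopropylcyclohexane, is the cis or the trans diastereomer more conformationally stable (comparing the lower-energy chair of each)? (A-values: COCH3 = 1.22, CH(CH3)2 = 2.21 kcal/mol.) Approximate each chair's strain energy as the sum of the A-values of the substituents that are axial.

trans

At 1,4 positions (parity opposite): cis → (a,e or e,a); trans → (e,e or a,a).
Best chair for cis: E = 1.22 kcal/mol; best chair for trans: E = 0.00 kcal/mol.
The trans isomer is lower by 1.22 kcal/mol.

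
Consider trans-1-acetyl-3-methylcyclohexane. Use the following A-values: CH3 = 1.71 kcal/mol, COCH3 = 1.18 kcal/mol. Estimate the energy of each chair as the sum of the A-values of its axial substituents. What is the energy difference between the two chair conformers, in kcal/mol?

0.53 kcal/mol

C1 and C3 have the same parity, so for the trans isomer the two substituents are one axial and one equatorial in each chair.
Chair I (methyl axial, acetyl equatorial): E = 1.71 kcal/mol.
Chair II (methyl equatorial, acetyl axial): E = 1.18 kcal/mol.
ΔE = 1.71 − 1.18 = 0.53 kcal/mol; chair II is more stable.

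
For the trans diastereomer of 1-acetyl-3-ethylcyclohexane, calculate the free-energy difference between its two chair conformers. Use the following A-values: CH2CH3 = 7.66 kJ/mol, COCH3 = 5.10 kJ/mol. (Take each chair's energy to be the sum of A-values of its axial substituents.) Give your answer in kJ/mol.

C1 and C3 have the same parity, so for the trans isomer the two substituents are one axial and one equatorial in each chair.
Chair I (ethyl axial, acetyl equatorial): E = 7.66 kJ/mol.
Chair II (ethyl equatorial, acetyl axial): E = 5.10 kJ/mol.
ΔE = 7.66 − 5.10 = 2.56 kJ/mol; chair II is more stable.

2.56 kJ/mol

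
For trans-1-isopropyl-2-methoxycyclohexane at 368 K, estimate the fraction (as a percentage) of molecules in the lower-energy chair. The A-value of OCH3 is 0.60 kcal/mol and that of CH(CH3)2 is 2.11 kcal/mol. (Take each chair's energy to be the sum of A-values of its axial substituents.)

97.6%

C1 and C2 have opposite parity, so for the trans isomer the two substituents are e,e in one chair and a,a in the other.
Chair I (methoxy axial, isopropyl axial): E = 2.71 kcal/mol; chair II (methoxy equatorial, isopropyl equatorial): E = 0.00 kcal/mol.
ΔG = 2.71 kcal/mol between the two chairs.
K = exp(ΔG/RT) with R = 1.987×10⁻³ kcal mol⁻¹ K⁻¹ and T = 368 K gives K ≈ 40.7.
Fraction in the lower-energy chair = K/(K+1) = 97.6%.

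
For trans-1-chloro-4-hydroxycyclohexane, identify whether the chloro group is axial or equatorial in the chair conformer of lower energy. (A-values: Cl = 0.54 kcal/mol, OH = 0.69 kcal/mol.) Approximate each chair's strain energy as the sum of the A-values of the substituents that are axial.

C1 and C4 have opposite parity, so for the trans isomer the two substituents are e,e in one chair and a,a in the other.
Chair I (chloro axial, hydroxyl axial): E = 1.23 kcal/mol.
Chair II (chloro equatorial, hydroxyl equatorial): E = 0.00 kcal/mol.
Chair II is the more stable (lower-energy) conformer, and in that chair the chloro group is equatorial.

equatorial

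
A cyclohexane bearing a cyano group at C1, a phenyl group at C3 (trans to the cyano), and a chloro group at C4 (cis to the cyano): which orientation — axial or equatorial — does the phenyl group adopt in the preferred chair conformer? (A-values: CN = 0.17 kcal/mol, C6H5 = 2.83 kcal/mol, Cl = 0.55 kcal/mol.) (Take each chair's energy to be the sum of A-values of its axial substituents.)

Chair I (cyano axial, phenyl equatorial, chloro equatorial): E = 0.17 kcal/mol.
Chair II (cyano equatorial, phenyl axial, chloro axial): E = 3.38 kcal/mol.
Chair I is the more stable (lower-energy) conformer, and in that chair the phenyl group is equatorial.

equatorial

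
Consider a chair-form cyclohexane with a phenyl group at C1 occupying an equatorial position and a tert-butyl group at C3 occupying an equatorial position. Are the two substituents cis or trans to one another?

C1 and C3 have the same parity, so their axial bonds point in the same direction.
With same-parity carbons, two substituents on the same face are both axial or both equatorial; opposite faces give one of each.
Here the groups are equatorial/equatorial → same face → cis.

cis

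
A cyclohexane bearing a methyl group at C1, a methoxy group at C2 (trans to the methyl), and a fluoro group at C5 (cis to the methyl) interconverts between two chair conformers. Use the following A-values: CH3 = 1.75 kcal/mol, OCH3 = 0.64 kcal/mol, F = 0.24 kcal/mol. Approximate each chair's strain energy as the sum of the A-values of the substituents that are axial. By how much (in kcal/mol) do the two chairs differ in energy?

2.63 kcal/mol

Chair I (methyl axial, methoxy axial, fluoro axial): E = 2.63 kcal/mol.
Chair II (methyl equatorial, methoxy equatorial, fluoro equatorial): E = 0.00 kcal/mol.
ΔE = 2.63 − 0.00 = 2.63 kcal/mol; chair II is more stable.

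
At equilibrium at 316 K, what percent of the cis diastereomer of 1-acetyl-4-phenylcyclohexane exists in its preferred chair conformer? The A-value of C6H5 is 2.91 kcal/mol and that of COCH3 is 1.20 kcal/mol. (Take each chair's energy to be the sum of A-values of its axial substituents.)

C1 and C4 have opposite parity, so for the cis isomer the two substituents are one axial and one equatorial in each chair.
Chair I (phenyl axial, acetyl equatorial): E = 2.91 kcal/mol; chair II (phenyl equatorial, acetyl axial): E = 1.20 kcal/mol.
ΔG = 1.71 kcal/mol between the two chairs.
K = exp(ΔG/RT) with R = 1.987×10⁻³ kcal mol⁻¹ K⁻¹ and T = 316 K gives K ≈ 15.2.
Fraction in the lower-energy chair = K/(K+1) = 93.8%.

93.8%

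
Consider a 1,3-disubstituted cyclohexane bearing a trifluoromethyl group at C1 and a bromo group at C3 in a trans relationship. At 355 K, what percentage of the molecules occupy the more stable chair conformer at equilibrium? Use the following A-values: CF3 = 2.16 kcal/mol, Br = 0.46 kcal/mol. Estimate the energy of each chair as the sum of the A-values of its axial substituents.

91.8%

C1 and C3 have the same parity, so for the trans isomer the two substituents are one axial and one equatorial in each chair.
Chair I (trifluoromethyl axial, bromo equatorial): E = 2.16 kcal/mol; chair II (trifluoromethyl equatorial, bromo axial): E = 0.46 kcal/mol.
ΔG = 1.70 kcal/mol between the two chairs.
K = exp(ΔG/RT) with R = 1.987×10⁻³ kcal mol⁻¹ K⁻¹ and T = 355 K gives K ≈ 11.1.
Fraction in the lower-energy chair = K/(K+1) = 91.8%.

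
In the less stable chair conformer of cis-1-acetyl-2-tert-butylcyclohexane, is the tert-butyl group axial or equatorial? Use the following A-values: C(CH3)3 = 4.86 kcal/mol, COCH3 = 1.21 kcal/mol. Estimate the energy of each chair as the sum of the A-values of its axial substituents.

C1 and C2 have opposite parity, so for the cis isomer the two substituents are one axial and one equatorial in each chair.
Chair I (tert-butyl axial, acetyl equatorial): E = 4.86 kcal/mol.
Chair II (tert-butyl equatorial, acetyl axial): E = 1.21 kcal/mol.
Chair I is the less stable (higher-energy) conformer, and in that chair the tert-butyl group is axial.

axial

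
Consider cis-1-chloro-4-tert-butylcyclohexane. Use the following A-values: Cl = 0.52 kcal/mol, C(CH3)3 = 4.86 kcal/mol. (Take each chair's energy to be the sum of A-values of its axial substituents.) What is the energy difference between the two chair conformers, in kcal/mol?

4.34 kcal/mol

C1 and C4 have opposite parity, so for the cis isomer the two substituents are one axial and one equatorial in each chair.
Chair I (chloro axial, tert-butyl equatorial): E = 0.52 kcal/mol.
Chair II (chloro equatorial, tert-butyl axial): E = 4.86 kcal/mol.
ΔE = 4.86 − 0.52 = 4.34 kcal/mol; chair I is more stable.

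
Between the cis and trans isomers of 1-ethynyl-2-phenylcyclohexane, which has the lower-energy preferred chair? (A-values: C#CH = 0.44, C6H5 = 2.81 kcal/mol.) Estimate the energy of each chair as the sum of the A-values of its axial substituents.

At 1,2 positions (parity opposite): cis → (a,e or e,a); trans → (e,e or a,a).
Best chair for cis: E = 0.44 kcal/mol; best chair for trans: E = 0.00 kcal/mol.
The trans isomer is lower by 0.44 kcal/mol.

trans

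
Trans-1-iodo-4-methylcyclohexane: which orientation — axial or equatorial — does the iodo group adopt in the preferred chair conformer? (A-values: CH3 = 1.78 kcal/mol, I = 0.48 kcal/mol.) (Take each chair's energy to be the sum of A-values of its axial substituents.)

C1 and C4 have opposite parity, so for the trans isomer the two substituents are e,e in one chair and a,a in the other.
Chair I (methyl axial, iodo axial): E = 2.26 kcal/mol.
Chair II (methyl equatorial, iodo equatorial): E = 0.00 kcal/mol.
Chair II is the more stable (lower-energy) conformer, and in that chair the iodo group is equatorial.

equatorial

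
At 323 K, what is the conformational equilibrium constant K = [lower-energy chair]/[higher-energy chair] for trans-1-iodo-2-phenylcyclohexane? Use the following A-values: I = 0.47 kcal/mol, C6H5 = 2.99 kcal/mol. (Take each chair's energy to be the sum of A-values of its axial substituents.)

C1 and C2 have opposite parity, so for the trans isomer the two substituents are e,e in one chair and a,a in the other.
Chair I (iodo axial, phenyl axial): E = 3.46 kcal/mol; chair II (iodo equatorial, phenyl equatorial): E = 0.00 kcal/mol.
ΔG = 3.46 kcal/mol between the two chairs.
K = exp(ΔG/RT) with R = 1.987×10⁻³ kcal mol⁻¹ K⁻¹ and T = 323 K gives K ≈ 219.

K ≈ 219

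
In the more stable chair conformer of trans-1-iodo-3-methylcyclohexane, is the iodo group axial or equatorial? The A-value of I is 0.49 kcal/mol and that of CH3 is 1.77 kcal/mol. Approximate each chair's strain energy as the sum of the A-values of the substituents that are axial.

axial

C1 and C3 have the same parity, so for the trans isomer the two substituents are one axial and one equatorial in each chair.
Chair I (iodo axial, methyl equatorial): E = 0.49 kcal/mol.
Chair II (iodo equatorial, methyl axial): E = 1.77 kcal/mol.
Chair I is the more stable (lower-energy) conformer, and in that chair the iodo group is axial.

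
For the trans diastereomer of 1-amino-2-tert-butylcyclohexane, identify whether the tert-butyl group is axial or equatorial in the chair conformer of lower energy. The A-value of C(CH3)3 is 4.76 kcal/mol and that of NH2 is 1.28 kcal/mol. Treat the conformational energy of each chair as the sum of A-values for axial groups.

C1 and C2 have opposite parity, so for the trans isomer the two substituents are e,e in one chair and a,a in the other.
Chair I (tert-butyl axial, amino axial): E = 6.04 kcal/mol.
Chair II (tert-butyl equatorial, amino equatorial): E = 0.00 kcal/mol.
Chair II is the more stable (lower-energy) conformer, and in that chair the tert-butyl group is equatorial.

equatorial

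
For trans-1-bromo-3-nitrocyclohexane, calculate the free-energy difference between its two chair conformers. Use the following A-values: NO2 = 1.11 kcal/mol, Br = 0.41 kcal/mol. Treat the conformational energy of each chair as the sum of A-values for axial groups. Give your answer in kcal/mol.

C1 and C3 have the same parity, so for the trans isomer the two substituents are one axial and one equatorial in each chair.
Chair I (nitro axial, bromo equatorial): E = 1.11 kcal/mol.
Chair II (nitro equatorial, bromo axial): E = 0.41 kcal/mol.
ΔE = 1.11 − 0.41 = 0.70 kcal/mol; chair II is more stable.

0.70 kcal/mol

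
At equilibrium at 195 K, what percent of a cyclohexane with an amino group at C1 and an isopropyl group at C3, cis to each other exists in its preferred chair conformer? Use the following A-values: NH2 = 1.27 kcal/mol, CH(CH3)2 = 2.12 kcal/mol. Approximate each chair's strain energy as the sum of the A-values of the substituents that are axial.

100.0%

C1 and C3 have the same parity, so for the cis isomer the two substituents are e,e in one chair and a,a in the other.
Chair I (amino axial, isopropyl axial): E = 3.39 kcal/mol; chair II (amino equatorial, isopropyl equatorial): E = 0.00 kcal/mol.
ΔG = 3.39 kcal/mol between the two chairs.
K = exp(ΔG/RT) with R = 1.987×10⁻³ kcal mol⁻¹ K⁻¹ and T = 195 K gives K ≈ 6.31e+03.
Fraction in the lower-energy chair = K/(K+1) = 100.0%.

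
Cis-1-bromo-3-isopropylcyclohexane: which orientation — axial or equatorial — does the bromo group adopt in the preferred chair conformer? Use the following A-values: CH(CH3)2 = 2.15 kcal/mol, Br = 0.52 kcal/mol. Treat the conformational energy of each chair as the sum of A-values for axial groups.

equatorial

C1 and C3 have the same parity, so for the cis isomer the two substituents are e,e in one chair and a,a in the other.
Chair I (isopropyl axial, bromo axial): E = 2.67 kcal/mol.
Chair II (isopropyl equatorial, bromo equatorial): E = 0.00 kcal/mol.
Chair II is the more stable (lower-energy) conformer, and in that chair the bromo group is equatorial.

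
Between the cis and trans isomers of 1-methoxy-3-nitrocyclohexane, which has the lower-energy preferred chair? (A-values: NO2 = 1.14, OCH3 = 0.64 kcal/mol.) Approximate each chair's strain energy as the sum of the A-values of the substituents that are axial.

cis

At 1,3 positions (parity same): cis → (e,e or a,a); trans → (a,e or e,a).
Best chair for cis: E = 0.00 kcal/mol; best chair for trans: E = 0.64 kcal/mol.
The cis isomer is lower by 0.64 kcal/mol.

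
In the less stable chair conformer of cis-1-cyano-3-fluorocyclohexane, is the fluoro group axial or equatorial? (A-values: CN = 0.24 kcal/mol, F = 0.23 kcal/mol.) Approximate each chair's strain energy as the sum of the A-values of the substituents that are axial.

axial

C1 and C3 have the same parity, so for the cis isomer the two substituents are e,e in one chair and a,a in the other.
Chair I (cyano axial, fluoro axial): E = 0.47 kcal/mol.
Chair II (cyano equatorial, fluoro equatorial): E = 0.00 kcal/mol.
Chair I is the less stable (higher-energy) conformer, and in that chair the fluoro group is axial.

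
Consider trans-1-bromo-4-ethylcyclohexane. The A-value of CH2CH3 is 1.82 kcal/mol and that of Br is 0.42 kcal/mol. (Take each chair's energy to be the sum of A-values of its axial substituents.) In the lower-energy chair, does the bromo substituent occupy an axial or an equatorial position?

C1 and C4 have opposite parity, so for the trans isomer the two substituents are e,e in one chair and a,a in the other.
Chair I (ethyl axial, bromo axial): E = 2.24 kcal/mol.
Chair II (ethyl equatorial, bromo equatorial): E = 0.00 kcal/mol.
Chair II is the more stable (lower-energy) conformer, and in that chair the bromo group is equatorial.

equatorial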